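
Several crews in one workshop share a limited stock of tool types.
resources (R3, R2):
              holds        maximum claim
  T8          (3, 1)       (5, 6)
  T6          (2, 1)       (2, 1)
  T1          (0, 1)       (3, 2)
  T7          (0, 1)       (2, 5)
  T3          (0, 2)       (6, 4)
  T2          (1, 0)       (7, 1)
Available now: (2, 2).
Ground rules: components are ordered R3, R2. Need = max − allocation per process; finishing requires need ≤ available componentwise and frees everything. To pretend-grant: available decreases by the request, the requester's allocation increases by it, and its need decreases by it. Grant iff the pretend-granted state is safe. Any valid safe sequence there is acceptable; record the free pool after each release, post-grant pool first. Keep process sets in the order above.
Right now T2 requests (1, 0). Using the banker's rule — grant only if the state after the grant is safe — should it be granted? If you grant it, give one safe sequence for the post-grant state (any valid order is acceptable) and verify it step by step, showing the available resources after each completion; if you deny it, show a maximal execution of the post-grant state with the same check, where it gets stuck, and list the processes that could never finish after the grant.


GRANT. The post-grant state is safe; one safe sequence: T6, T1, T7, T8, T2, T3.
Key observation: the grant leaves (1, 2) free — enough for T6, whose release restarts the cascade.
Verifying the post-grant state step by step:
  pool = (1, 2)
  T6: need (0, 0) fits (1, 2); releases (2, 1), pool now (3, 3)
  T1: need (3, 1) fits (3, 3); releases (0, 1), pool now (3, 4)
  T7: need (2, 4) fits (3, 4); releases (0, 1), pool now (3, 5)
  T8: need (2, 5) fits (3, 5); releases (3, 1), pool now (6, 6)
  T2: need (5, 1) fits (6, 6); releases (2, 0), pool now (8, 6)
  T3: need (6, 2) fits (8, 6); releases (0, 2), pool now (8, 8)


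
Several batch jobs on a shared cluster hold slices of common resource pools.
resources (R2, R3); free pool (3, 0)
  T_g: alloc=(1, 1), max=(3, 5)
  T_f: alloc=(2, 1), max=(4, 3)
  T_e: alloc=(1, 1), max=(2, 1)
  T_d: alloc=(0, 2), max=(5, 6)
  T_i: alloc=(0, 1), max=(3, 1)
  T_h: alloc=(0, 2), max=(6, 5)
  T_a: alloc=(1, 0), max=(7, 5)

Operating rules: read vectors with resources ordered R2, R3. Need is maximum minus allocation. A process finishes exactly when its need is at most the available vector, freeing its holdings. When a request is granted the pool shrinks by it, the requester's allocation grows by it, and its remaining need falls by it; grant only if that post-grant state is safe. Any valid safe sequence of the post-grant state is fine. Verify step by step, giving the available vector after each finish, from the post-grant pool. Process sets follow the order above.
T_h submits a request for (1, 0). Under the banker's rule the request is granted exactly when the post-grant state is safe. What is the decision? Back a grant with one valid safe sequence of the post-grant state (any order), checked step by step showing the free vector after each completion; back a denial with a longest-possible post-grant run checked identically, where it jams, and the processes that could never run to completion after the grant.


GRANT: granting preserves safety; a valid post-grant sequence is T_e, T_i, T_f, T_h, T_d, T_g, T_a.
Key observation: with (2, 0) left after the transfer, T_e can run at once — the state stays safe.
Step-by-step check of the post-grant state:
  pool = (2, 0)
  run T_e (needs (1, 0), free (2, 0)); after release of (1, 1) the pool is (3, 1)
  run T_i (needs (3, 0), free (3, 1)); after release of (0, 1) the pool is (3, 2)
  run T_f (needs (2, 2), free (3, 2)); after release of (2, 1) the pool is (5, 3)
  run T_h (needs (5, 3), free (5, 3)); after release of (1, 2) the pool is (6, 5)
  run T_d (needs (5, 4), free (6, 5)); after release of (0, 2) the pool is (6, 7)
  run T_g (needs (2, 4), free (6, 7)); after release of (1, 1) the pool is (7, 8)
  run T_a (needs (6, 5), free (7, 8)); after release of (1, 0) the pool is (8, 8)


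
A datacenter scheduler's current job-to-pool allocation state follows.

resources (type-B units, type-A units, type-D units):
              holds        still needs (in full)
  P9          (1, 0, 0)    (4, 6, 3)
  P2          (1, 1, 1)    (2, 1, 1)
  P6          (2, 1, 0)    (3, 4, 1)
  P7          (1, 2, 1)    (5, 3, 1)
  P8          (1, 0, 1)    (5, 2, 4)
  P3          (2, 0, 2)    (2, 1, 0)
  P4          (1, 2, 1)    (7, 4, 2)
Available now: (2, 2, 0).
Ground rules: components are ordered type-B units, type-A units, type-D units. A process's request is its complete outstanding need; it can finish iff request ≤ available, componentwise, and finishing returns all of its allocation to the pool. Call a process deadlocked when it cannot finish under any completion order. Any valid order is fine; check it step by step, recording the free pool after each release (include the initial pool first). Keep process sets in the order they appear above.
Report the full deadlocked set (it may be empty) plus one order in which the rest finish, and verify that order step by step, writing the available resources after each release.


No process is deadlocked.
Key observation: starting with P3, each completion frees enough for the next — no one is permanently blocked.
The rest can finish in the order P3, P2, P7, P8, P6, P4, P9. Step-by-step check:
  pool = (2, 2, 0)
  run P3 (needs (2, 1, 0), free (2, 2, 0)); after release of (2, 0, 2) the pool is (4, 2, 2)
  run P2 (needs (2, 1, 1), free (4, 2, 2)); after release of (1, 1, 1) the pool is (5, 3, 3)
  run P7 (needs (5, 3, 1), free (5, 3, 3)); after release of (1, 2, 1) the pool is (6, 5, 4)
  run P8 (needs (5, 2, 4), free (6, 5, 4)); after release of (1, 0, 1) the pool is (7, 5, 5)
  run P6 (needs (3, 4, 1), free (7, 5, 5)); after release of (2, 1, 0) the pool is (9, 6, 5)
  run P4 (needs (7, 4, 2), free (9, 6, 5)); after release of (1, 2, 1) the pool is (10, 8, 6)
  run P9 (needs (4, 6, 3), free (10, 8, 6)); after release of (1, 0, 0) the pool is (11, 8, 6)


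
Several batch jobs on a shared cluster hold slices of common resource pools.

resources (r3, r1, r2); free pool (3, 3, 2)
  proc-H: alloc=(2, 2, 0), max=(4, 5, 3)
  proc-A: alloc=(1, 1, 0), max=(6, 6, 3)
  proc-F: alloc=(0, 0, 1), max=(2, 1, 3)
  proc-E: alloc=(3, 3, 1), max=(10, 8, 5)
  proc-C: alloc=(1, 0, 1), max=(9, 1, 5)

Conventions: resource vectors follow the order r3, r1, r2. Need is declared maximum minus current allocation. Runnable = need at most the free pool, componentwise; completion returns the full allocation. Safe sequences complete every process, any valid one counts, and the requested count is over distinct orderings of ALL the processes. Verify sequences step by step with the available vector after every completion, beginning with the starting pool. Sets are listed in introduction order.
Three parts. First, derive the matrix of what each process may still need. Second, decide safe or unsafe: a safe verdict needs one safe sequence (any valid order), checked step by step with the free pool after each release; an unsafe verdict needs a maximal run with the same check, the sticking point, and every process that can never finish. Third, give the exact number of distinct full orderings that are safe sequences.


(1) Need matrix, components ordered r3, r1, r2:
  proc-H: (2, 3, 3)
  proc-A: (5, 5, 3)
  proc-F: (2, 1, 2)
  proc-E: (7, 5, 4)
  proc-C: (8, 1, 4)
(2) UNSAFE — no complete ordering exists.
Key observation: the pool after proc-F, proc-H, proc-A is (6, 6, 3); every surviving request exceeds it in r3, so progress ends there.
A maximal execution: proc-F, proc-H, proc-A — then nothing else fits. Verifying each step:
  pool = (3, 3, 2)
  proc-F: need (2, 1, 2) fits (3, 3, 2); releases (0, 0, 1), pool now (3, 3, 3)
  proc-H: need (2, 3, 3) fits (3, 3, 3); releases (2, 2, 0), pool now (5, 5, 3)
  proc-A: need (5, 5, 3) fits (5, 5, 3); releases (1, 1, 0), pool now (6, 6, 3)
  proc-E cannot run: need (7, 5, 4) vs free (6, 6, 3) (insufficient r3 and r2)
  proc-C cannot run: need (8, 1, 4) vs free (6, 6, 3) (insufficient r3 and r2)
Permanently blocked: proc-E and proc-C.
(3) Precisely 0 of the possible complete orderings are safe sequences.


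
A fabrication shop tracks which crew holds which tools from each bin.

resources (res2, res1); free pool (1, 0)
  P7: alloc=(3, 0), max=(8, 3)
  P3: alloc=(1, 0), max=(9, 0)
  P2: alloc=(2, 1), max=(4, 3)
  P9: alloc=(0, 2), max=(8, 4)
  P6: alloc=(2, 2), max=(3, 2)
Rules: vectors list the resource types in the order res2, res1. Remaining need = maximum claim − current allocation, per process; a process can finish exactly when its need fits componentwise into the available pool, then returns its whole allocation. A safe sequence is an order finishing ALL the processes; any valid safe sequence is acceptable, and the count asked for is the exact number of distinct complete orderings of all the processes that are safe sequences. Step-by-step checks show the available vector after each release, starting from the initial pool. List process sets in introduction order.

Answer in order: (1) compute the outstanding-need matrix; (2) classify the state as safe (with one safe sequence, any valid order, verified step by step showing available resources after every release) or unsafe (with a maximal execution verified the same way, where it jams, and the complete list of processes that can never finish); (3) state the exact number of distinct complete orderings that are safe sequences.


(1) Remaining need (order res2, res1):
  P7: (5, 3)
  P3: (8, 0)
  P2: (2, 2)
  P9: (8, 2)
  P6: (1, 0)
(2) SAFE. One safe sequence: P6, P2, P7, P3, P9.
Key observation: reading the order forward, P6 is the first process whose need (1, 0) meets the free pool (1, 0) exactly on a resource it requests.
Verifying each step:
  pool = (1, 0)
  P6 needs (1, 0) <= (1, 0) -> finishes; pool += (2, 2) = (3, 2)
  P2 needs (2, 2) <= (3, 2) -> finishes; pool += (2, 1) = (5, 3)
  P7 needs (5, 3) <= (5, 3) -> finishes; pool += (3, 0) = (8, 3)
  P3 needs (8, 0) <= (8, 3) -> finishes; pool += (1, 0) = (9, 3)
  P9 needs (8, 2) <= (9, 3) -> finishes; pool += (0, 2) = (9, 5)
(3) Exactly 2 of the possible complete orderings are safe sequences.


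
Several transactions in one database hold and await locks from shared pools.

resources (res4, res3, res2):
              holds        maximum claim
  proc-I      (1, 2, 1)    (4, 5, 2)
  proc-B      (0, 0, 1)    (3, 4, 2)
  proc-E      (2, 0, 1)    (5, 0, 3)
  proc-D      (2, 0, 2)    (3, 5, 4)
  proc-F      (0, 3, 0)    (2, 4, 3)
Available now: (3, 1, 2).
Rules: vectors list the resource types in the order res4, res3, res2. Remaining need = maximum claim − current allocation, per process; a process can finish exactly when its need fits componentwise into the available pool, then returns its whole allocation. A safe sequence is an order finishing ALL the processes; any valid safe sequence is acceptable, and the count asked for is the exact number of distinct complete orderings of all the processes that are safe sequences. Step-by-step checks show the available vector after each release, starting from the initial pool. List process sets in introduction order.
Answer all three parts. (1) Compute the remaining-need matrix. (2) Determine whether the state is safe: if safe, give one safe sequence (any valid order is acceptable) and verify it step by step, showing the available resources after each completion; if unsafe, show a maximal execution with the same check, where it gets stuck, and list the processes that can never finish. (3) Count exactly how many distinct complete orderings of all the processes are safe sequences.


(1) Remaining need (order res4, res3, res2):
  proc-I: (3, 3, 1)
  proc-B: (3, 4, 1)
  proc-E: (3, 0, 2)
  proc-D: (1, 5, 2)
  proc-F: (2, 1, 3)
(2) SAFE. One safe sequence: proc-E, proc-F, proc-I, proc-B, proc-D.
Key observation: the first exact fit in this order is proc-E — it needs (3, 0, 2) with (3, 1, 2) free, meeting a requested resource to the last unit.
Check, step by step:
  pool = (3, 1, 2)
  run proc-E (needs (3, 0, 2), free (3, 1, 2)); after release of (2, 0, 1) the pool is (5, 1, 3)
  run proc-F (needs (2, 1, 3), free (5, 1, 3)); after release of (0, 3, 0) the pool is (5, 4, 3)
  run proc-I (needs (3, 3, 1), free (5, 4, 3)); after release of (1, 2, 1) the pool is (6, 6, 4)
  run proc-B (needs (3, 4, 1), free (6, 6, 4)); after release of (0, 0, 1) the pool is (6, 6, 5)
  run proc-D (needs (1, 5, 2), free (6, 6, 5)); after release of (2, 0, 2) the pool is (8, 6, 7)
(3) Precisely 3 of the possible complete orderings are safe sequences.


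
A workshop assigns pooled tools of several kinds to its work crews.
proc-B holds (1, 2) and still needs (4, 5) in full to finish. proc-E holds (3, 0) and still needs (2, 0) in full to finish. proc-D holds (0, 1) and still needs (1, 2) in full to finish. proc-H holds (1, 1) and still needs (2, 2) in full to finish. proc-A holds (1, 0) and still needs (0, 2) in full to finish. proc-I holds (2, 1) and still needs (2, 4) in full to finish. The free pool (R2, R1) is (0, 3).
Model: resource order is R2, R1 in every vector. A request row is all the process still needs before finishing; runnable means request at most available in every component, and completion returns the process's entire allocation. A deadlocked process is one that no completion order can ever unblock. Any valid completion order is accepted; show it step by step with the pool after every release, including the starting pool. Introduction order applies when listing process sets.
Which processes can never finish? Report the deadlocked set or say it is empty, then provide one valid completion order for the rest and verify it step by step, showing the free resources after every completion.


Deadlocked: proc-B, proc-E, proc-H and proc-I.
Key observation: once proc-A, proc-D finish, the pool peaks at (1, 4) — and every remaining process still needs more R2 than that.
A valid finishing order for the others: proc-A, proc-D. Walking it through:
  pool = (0, 3)
  run proc-A (needs (0, 2), free (0, 3)); after release of (1, 0) the pool is (1, 3)
  run proc-D (needs (1, 2), free (1, 3)); after release of (0, 1) the pool is (1, 4)
The stuck group stays short no matter what:
  proc-B still needs (4, 5) but only (1, 4) is free — short on R2 and R1
  proc-E still needs (2, 0) but only (1, 4) is free — short on R2
  proc-H still needs (2, 2) but only (1, 4) is free — short on R2
  proc-I still needs (2, 4) but only (1, 4) is free — short on R2


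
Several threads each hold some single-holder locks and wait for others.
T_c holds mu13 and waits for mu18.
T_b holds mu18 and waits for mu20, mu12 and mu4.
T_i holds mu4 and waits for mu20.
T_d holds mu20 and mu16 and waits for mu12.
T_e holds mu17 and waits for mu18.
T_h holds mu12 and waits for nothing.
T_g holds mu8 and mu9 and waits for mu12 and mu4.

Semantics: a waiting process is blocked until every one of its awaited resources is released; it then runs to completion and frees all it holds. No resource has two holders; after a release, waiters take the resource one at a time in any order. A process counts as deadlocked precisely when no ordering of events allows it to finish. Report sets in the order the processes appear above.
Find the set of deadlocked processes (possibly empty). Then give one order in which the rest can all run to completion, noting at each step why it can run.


No process is deadlocked.
Key observation: the wait relation is loop-free; peeling off processes with no waits unwinds the whole state.
A valid finishing order for the others: T_h, T_d, T_i, T_b, T_e, T_g, T_c.
Walking it through:
  run T_h (it waits on nothing); releases mu12
  T_d: everything it awaited (mu12) is free; runs, freeing mu20 and mu16
  T_i: everything it awaited (mu20) is free; runs, freeing mu4
  T_b: everything it awaited (mu20, mu12 and mu4) is free; runs, freeing mu18
  T_e: everything it awaited (mu18) is free; runs, freeing mu17
  T_g: everything it awaited (mu12 and mu4) is free; runs, freeing mu8 and mu9
  T_c: everything it awaited (mu18) is free; runs, freeing mu13


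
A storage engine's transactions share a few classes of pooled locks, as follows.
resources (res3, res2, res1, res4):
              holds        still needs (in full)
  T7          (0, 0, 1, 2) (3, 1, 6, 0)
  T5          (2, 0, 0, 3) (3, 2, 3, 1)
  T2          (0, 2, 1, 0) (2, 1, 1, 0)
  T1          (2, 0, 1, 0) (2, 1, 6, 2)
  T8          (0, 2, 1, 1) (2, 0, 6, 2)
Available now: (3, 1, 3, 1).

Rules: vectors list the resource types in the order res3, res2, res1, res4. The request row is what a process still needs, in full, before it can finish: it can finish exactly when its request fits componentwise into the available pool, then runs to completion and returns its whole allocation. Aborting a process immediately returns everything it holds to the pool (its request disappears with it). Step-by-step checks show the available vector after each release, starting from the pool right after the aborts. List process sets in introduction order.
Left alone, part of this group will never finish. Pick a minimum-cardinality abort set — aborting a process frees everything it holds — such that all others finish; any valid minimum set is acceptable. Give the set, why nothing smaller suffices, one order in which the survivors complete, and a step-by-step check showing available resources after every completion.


The answer: abort T1 and T8.
Key observation: the deadlocked T7 becomes finishable only because T1 and T8 released (2, 2, 2, 1); it completes at step 3 below.
No one abort is enough; case by case: T7 alone leaves T1 blocked (short on res1); T5 alone leaves T7 blocked (short on res1); T2 alone leaves T7 blocked (short on res1); T1 alone leaves T7 blocked (short on res1); T8 alone leaves T7 blocked (short on res1).
The survivors complete as T2, T5, T7. Check, step by step (starting from the post-abort pool):
  pool = (5, 3, 5, 2)
  run T2 (needs (2, 1, 1, 0), free (5, 3, 5, 2)); after release of (0, 2, 1, 0) the pool is (5, 5, 6, 2)
  run T5 (needs (3, 2, 3, 1), free (5, 5, 6, 2)); after release of (2, 0, 0, 3) the pool is (7, 5, 6, 5)
  run T7 (needs (3, 1, 6, 0), free (7, 5, 6, 5)); after release of (0, 0, 1, 2) the pool is (7, 5, 7, 7)


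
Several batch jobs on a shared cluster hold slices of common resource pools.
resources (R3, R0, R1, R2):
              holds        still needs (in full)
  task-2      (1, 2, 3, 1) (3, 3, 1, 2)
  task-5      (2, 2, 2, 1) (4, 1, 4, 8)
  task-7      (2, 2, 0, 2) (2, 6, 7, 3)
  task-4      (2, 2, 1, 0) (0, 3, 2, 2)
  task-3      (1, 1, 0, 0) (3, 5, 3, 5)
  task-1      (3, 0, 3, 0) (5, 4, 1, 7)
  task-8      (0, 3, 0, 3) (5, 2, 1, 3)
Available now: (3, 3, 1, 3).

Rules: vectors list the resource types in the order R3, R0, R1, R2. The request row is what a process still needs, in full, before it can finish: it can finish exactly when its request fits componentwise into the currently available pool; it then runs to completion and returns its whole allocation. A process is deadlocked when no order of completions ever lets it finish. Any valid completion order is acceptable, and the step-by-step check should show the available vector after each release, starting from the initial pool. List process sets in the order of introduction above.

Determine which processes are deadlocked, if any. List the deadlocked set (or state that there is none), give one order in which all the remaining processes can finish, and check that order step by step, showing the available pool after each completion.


No process is deadlocked.
Key observation: task-2 fits the free pool immediately, and its release cascades until everyone finishes.
One completion order for the rest: task-2, task-4, task-8, task-1, task-3, task-7, task-5. Verifying each step:
  pool = (3, 3, 1, 3)
  task-2 needs (3, 3, 1, 2) <= (3, 3, 1, 3) -> finishes; pool += (1, 2, 3, 1) = (4, 5, 4, 4)
  task-4 needs (0, 3, 2, 2) <= (4, 5, 4, 4) -> finishes; pool += (2, 2, 1, 0) = (6, 7, 5, 4)
  task-8 needs (5, 2, 1, 3) <= (6, 7, 5, 4) -> finishes; pool += (0, 3, 0, 3) = (6, 10, 5, 7)
  task-1 needs (5, 4, 1, 7) <= (6, 10, 5, 7) -> finishes; pool += (3, 0, 3, 0) = (9, 10, 8, 7)
  task-3 needs (3, 5, 3, 5) <= (9, 10, 8, 7) -> finishes; pool += (1, 1, 0, 0) = (10, 11, 8, 7)
  task-7 needs (2, 6, 7, 3) <= (10, 11, 8, 7) -> finishes; pool += (2, 2, 0, 2) = (12, 13, 8, 9)
  task-5 needs (4, 1, 4, 8) <= (12, 13, 8, 9) -> finishes; pool += (2, 2, 2, 1) = (14, 15, 10, 10)


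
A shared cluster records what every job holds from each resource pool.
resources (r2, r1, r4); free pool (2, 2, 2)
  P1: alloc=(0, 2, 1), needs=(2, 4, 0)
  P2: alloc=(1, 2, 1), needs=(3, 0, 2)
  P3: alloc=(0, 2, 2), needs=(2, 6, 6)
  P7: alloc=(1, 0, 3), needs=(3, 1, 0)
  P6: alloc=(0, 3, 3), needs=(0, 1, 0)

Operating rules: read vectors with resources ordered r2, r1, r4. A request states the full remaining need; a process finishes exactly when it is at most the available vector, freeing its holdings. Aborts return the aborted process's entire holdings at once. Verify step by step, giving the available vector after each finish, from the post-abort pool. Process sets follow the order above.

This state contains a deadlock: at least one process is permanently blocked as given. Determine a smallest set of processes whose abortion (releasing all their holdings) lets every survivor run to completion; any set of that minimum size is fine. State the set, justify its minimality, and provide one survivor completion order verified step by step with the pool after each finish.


Abort P7.
Key observation: P2 was stuck for good until P7 gave back (1, 0, 3); in the order shown it finishes at step 3.
Why nothing smaller works: aborting no one leaves the state deadlocked as given.
The survivors complete as P6, P1, P2, P3. Verifying each step (starting from the post-abort pool):
  pool = (3, 2, 5)
  run P6 (needs (0, 1, 0), free (3, 2, 5)); after release of (0, 3, 3) the pool is (3, 5, 8)
  run P1 (needs (2, 4, 0), free (3, 5, 8)); after release of (0, 2, 1) the pool is (3, 7, 9)
  run P2 (needs (3, 0, 2), free (3, 7, 9)); after release of (1, 2, 1) the pool is (4, 9, 10)
  run P3 (needs (2, 6, 6), free (4, 9, 10)); after release of (0, 2, 2) the pool is (4, 11, 12)


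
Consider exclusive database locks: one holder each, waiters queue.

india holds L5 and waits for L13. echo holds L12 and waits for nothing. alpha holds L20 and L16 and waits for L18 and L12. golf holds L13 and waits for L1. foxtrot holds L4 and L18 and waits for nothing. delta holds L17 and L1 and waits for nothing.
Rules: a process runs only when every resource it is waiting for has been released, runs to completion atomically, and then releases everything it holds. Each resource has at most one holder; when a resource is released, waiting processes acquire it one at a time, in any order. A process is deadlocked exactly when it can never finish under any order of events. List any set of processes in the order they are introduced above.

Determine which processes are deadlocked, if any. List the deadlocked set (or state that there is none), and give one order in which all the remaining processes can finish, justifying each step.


No process is deadlocked.
Key observation: the wait graph is acyclic; completion cascades from the unblocked processes through everyone else.
A valid finishing order for the others: foxtrot, echo, delta, golf, india, alpha.
Walking it through:
  run foxtrot (it waits on nothing); releases L4 and L18
  run echo (it waits on nothing); releases L12
  run delta (it waits on nothing); releases L17 and L1
  run golf (all its waits — L1 — are resolved); releases L13
  run india (all its waits — L13 — are resolved); releases L5
  run alpha (all its waits — L18 and L12 — are resolved); releases L20 and L16


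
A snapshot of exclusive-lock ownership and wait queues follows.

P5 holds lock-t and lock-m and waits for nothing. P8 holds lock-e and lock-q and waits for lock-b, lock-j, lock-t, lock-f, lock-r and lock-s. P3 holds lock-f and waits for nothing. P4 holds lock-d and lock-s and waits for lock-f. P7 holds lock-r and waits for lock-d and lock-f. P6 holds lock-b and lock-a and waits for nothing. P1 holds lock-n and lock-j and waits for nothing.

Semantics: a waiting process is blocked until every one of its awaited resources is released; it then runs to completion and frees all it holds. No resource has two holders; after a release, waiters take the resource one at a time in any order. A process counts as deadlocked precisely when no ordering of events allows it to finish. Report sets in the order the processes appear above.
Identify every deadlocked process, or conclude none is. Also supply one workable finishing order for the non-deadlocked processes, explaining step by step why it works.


No process is deadlocked.
Key observation: every chain of waits terminates; starting from the processes that wait on nothing, all the rest unlock in turn.
One completion order for the rest: P3, P4, P7, P1, P6, P5, P8.
Walking it through:
  P3 waits on nothing -> runs at once and releases lock-f
  P4: everything it awaited (lock-f) is free; runs, freeing lock-d and lock-s
  P7: everything it awaited (lock-d and lock-f) is free; runs, freeing lock-r
  P1 waits on nothing -> runs at once and releases lock-n and lock-j
  P6 waits on nothing -> runs at once and releases lock-b and lock-a
  P5 waits on nothing -> runs at once and releases lock-t and lock-m
  P8: everything it awaited (lock-b, lock-j, lock-t, lock-f, lock-r and lock-s) is free; runs, freeing lock-e and lock-q


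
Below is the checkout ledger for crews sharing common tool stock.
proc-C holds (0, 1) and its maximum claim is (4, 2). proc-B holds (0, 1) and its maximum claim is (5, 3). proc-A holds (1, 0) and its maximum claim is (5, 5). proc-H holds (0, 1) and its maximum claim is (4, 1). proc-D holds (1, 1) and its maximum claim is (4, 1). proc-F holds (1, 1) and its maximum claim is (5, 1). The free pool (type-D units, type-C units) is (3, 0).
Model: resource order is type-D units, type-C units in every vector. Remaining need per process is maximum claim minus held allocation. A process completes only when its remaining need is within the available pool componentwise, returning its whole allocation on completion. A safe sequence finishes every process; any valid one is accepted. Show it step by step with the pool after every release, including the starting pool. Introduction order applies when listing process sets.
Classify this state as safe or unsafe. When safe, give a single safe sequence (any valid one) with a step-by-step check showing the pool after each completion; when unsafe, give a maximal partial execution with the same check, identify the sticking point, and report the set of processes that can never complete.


SAFE, for example via the order proc-D, proc-F, proc-H, proc-C, proc-B, proc-A.
Key observation: at proc-D the run first touches a limit — (3, 0) against (3, 0), exact on a resource it actually requests.
Walking it through:
  pool = (3, 0)
  run proc-D (needs (3, 0), free (3, 0)); after release of (1, 1) the pool is (4, 1)
  run proc-F (needs (4, 0), free (4, 1)); after release of (1, 1) the pool is (5, 2)
  run proc-H (needs (4, 0), free (5, 2)); after release of (0, 1) the pool is (5, 3)
  run proc-C (needs (4, 1), free (5, 3)); after release of (0, 1) the pool is (5, 4)
  run proc-B (needs (5, 2), free (5, 4)); after release of (0, 1) the pool is (5, 5)
  run proc-A (needs (4, 5), free (5, 5)); after release of (1, 0) the pool is (6, 5)


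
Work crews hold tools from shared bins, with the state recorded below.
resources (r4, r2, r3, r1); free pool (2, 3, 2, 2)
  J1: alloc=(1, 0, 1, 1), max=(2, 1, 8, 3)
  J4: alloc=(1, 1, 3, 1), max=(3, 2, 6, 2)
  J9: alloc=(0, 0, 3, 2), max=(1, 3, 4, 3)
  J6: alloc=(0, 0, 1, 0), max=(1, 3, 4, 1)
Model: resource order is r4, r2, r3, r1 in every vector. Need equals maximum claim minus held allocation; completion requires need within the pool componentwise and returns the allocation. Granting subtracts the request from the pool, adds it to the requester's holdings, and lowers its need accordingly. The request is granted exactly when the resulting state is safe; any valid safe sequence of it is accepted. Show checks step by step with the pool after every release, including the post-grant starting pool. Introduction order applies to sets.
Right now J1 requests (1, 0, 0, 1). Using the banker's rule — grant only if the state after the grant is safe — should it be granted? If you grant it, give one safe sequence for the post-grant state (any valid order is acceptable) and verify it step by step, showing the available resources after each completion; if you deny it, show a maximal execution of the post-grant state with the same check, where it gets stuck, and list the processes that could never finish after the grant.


DENY — the pretend-granted state is unsafe.
Key observation: after J9, J6 the pool peaks at (1, 3, 6, 3), and each blocked process is short somewhere: J1 on r3; J4 on r4.
After a pretend grant, a maximal execution: J9, J6 — then nothing else fits. Step-by-step check:
  pool = (1, 3, 2, 1)
  run J9 (needs (1, 3, 1, 1), free (1, 3, 2, 1)); after release of (0, 0, 3, 2) the pool is (1, 3, 5, 3)
  run J6 (needs (1, 3, 3, 1), free (1, 3, 5, 3)); after release of (0, 0, 1, 0) the pool is (1, 3, 6, 3)
  J1 still needs (0, 1, 7, 1) but only (1, 3, 6, 3) is free — short on r3
  J4 still needs (2, 1, 3, 1) but only (1, 3, 6, 3) is free — short on r4
Post-grant, the permanently blocked set is J1 and J4.


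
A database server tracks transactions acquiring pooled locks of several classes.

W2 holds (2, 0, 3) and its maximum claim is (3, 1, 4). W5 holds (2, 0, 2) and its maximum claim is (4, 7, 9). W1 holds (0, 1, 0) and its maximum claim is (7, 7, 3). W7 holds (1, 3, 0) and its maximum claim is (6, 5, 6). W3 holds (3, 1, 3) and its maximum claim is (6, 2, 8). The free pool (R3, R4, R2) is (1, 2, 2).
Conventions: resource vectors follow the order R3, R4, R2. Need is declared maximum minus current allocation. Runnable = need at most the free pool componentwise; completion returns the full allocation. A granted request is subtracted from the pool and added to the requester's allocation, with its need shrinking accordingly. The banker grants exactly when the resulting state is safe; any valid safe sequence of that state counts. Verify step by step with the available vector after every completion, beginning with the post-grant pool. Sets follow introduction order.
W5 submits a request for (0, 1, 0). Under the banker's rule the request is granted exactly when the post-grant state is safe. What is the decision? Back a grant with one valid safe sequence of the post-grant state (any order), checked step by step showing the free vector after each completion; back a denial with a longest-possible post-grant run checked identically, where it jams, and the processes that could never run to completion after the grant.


DENY. Granting would leave the state unsafe.
Key observation: after W2, W3, W7 complete, (7, 5, 8) is the best the pool ever gets, yet each leftover process wants more R4.
After a pretend grant, a maximal execution: W2, W3, W7 — then nothing else fits. Step-by-step check:
  pool = (1, 1, 2)
  W2: need (1, 1, 1) fits (1, 1, 2); releases (2, 0, 3), pool now (3, 1, 5)
  W3: need (3, 1, 5) fits (3, 1, 5); releases (3, 1, 3), pool now (6, 2, 8)
  W7: need (5, 2, 6) fits (6, 2, 8); releases (1, 3, 0), pool now (7, 5, 8)
  W5 still needs (2, 6, 7) but only (7, 5, 8) is free — short on R4
  W1 still needs (7, 6, 3) but only (7, 5, 8) is free — short on R4
Post-grant, the permanently blocked set is W5 and W1.


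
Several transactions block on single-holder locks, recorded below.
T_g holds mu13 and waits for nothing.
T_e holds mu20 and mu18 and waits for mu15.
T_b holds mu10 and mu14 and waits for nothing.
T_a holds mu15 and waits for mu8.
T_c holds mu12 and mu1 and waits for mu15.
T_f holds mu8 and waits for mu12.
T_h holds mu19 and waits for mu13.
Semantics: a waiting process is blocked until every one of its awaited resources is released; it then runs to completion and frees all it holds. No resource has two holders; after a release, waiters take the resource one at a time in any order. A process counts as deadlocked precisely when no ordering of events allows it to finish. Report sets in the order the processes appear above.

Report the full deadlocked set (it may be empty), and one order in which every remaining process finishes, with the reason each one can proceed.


Deadlocked set: T_e, T_a, T_c and T_f.
Key observation: along T_a -> T_f -> T_c -> T_a, each member waits on what the next one holds — a deadlock; T_e waits into the deadlock from upstream.
The rest can finish in the order T_g, T_h, T_b.
Check, step by step:
  T_g waits on nothing -> runs at once and releases mu13
  run T_h (all its waits — mu13 — are resolved); releases mu19
  T_b waits on nothing -> runs at once and releases mu10 and mu14


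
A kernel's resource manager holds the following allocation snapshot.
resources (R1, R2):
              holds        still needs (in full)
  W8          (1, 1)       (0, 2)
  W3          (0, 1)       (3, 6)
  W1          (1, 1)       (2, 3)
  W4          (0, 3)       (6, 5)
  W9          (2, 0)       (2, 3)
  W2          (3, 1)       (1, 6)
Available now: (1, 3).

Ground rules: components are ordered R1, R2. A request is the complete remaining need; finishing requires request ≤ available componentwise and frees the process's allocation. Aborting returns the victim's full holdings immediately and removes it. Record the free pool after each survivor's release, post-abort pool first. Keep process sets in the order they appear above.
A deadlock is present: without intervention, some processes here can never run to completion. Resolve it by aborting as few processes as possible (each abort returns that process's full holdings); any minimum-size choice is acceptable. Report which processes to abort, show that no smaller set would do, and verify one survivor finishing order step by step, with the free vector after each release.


The answer: abort W2.
Key observation: W4 could never have finished before the abort; with (3, 1) returned by W2, it fits at step 3.
Minimality: the empty abort set fails — the state is deadlocked as it stands.
The survivors complete as W8, W9, W4, W3, W1. Step-by-step check (starting from the post-abort pool):
  pool = (4, 4)
  W8: need (0, 2) fits (4, 4); releases (1, 1), pool now (5, 5)
  W9: need (2, 3) fits (5, 5); releases (2, 0), pool now (7, 5)
  W4: need (6, 5) fits (7, 5); releases (0, 3), pool now (7, 8)
  W3: need (3, 6) fits (7, 8); releases (0, 1), pool now (7, 9)
  W1: need (2, 3) fits (7, 9); releases (1, 1), pool now (8, 10)


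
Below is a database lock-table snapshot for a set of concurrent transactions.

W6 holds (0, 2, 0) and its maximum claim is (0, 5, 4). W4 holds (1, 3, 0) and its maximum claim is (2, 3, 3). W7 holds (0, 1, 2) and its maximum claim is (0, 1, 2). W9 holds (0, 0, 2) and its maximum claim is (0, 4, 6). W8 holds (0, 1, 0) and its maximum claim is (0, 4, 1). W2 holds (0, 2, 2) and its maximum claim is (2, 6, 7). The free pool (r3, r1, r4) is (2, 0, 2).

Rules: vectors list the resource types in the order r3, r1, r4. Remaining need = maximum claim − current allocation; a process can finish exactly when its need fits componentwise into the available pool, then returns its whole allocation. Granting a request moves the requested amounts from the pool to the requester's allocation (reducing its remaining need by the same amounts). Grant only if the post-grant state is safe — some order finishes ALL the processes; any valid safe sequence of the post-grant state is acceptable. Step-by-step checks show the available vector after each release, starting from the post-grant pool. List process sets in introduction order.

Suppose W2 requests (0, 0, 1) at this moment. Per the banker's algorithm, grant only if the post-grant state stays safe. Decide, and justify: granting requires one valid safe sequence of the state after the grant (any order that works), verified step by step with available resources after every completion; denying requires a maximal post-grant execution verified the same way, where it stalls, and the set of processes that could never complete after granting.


DENY. Granting would leave the state unsafe.
Key observation: even finishing W7, W4, W8 leaves just (3, 5, 3) free — too little r4 for any of the remaining processes.
On the post-grant state, W7, W4, W8 is a maximal run — nothing extends it. Check, step by step:
  pool = (2, 0, 1)
  W7 needs (0, 0, 0) <= (2, 0, 1) -> finishes; pool += (0, 1, 2) = (2, 1, 3)
  W4 needs (1, 0, 3) <= (2, 1, 3) -> finishes; pool += (1, 3, 0) = (3, 4, 3)
  W8 needs (0, 3, 1) <= (3, 4, 3) -> finishes; pool += (0, 1, 0) = (3, 5, 3)
  W6 cannot run: need (0, 3, 4) vs free (3, 5, 3) (insufficient r4)
  W9 cannot run: need (0, 4, 4) vs free (3, 5, 3) (insufficient r4)
  W2 cannot run: need (2, 4, 4) vs free (3, 5, 3) (insufficient r4)
Post-grant, the permanently blocked set is W6, W9 and W2.


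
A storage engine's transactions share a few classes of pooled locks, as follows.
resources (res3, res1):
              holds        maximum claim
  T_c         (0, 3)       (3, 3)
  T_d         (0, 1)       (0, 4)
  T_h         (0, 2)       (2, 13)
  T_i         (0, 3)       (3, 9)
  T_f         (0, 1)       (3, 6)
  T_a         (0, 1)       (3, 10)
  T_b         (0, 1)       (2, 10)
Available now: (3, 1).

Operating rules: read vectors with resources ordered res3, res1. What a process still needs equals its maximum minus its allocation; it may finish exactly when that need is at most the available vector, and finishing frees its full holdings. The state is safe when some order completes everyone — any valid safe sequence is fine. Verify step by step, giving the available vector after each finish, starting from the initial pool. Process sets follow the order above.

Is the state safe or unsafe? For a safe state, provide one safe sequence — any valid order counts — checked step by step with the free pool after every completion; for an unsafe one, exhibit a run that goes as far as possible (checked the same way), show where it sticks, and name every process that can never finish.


SAFE — a valid safe sequence is T_c, T_d, T_f, T_i, T_b, T_a, T_h.
Key observation: reading the order forward, T_c is the first process whose need (3, 0) meets the free pool (3, 1) exactly on a resource it requests.
Walking it through:
  pool = (3, 1)
  run T_c (needs (3, 0), free (3, 1)); after release of (0, 3) the pool is (3, 4)
  run T_d (needs (0, 3), free (3, 4)); after release of (0, 1) the pool is (3, 5)
  run T_f (needs (3, 5), free (3, 5)); after release of (0, 1) the pool is (3, 6)
  run T_i (needs (3, 6), free (3, 6)); after release of (0, 3) the pool is (3, 9)
  run T_b (needs (2, 9), free (3, 9)); after release of (0, 1) the pool is (3, 10)
  run T_a (needs (3, 9), free (3, 10)); after release of (0, 1) the pool is (3, 11)
  run T_h (needs (2, 11), free (3, 11)); after release of (0, 2) the pool is (3, 13)


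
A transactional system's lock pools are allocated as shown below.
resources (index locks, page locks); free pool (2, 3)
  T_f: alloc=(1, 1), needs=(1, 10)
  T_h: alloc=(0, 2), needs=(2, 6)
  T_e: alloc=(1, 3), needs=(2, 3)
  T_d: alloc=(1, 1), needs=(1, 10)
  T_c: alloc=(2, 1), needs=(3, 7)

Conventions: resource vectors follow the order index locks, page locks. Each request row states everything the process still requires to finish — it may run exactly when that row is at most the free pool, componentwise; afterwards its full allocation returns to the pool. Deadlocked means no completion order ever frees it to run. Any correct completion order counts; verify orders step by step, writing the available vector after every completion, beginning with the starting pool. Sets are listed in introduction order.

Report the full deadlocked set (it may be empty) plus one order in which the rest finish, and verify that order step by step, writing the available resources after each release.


Deadlocked: T_f and T_d.
Key observation: once T_e, T_h, T_c finish, the pool peaks at (5, 9) — and every remaining process still needs more page locks than that.
One completion order for the rest: T_e, T_h, T_c. Verifying each step:
  pool = (2, 3)
  run T_e (needs (2, 3), free (2, 3)); after release of (1, 3) the pool is (3, 6)
  run T_h (needs (2, 6), free (3, 6)); after release of (0, 2) the pool is (3, 8)
  run T_c (needs (3, 7), free (3, 8)); after release of (2, 1) the pool is (5, 9)
The blocked processes can never fit:
  blocked: T_f wants (1, 10), pool (5, 9) — not enough page locks
  blocked: T_d wants (1, 10), pool (5, 9) — not enough page locks
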